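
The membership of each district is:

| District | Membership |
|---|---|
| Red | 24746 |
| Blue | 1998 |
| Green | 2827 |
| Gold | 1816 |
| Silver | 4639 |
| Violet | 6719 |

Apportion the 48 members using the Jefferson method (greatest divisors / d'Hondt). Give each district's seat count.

Red=29; Blue=2; Green=3; Gold=2; Silver=5; Violet=7

Standard divisor 42745/48 ≈ 890.521; standard quotas: Red 27.788, Blue 2.244, Green 3.175, Gold 2.039, Silver 5.209, Violet 7.545.
Rounding down gives 27, 2, 3, 2, 5, 7 = 46 seats, so the divisor must be adjusted.
With modified divisor 850: modified quotas Red 29.113, Blue 2.351, Green 3.326, Gold 2.136, Silver 5.458, Violet 7.905.
Rounding down: Red 29, Blue 2, Green 3, Gold 2, Silver 5, Violet 7 (total 48).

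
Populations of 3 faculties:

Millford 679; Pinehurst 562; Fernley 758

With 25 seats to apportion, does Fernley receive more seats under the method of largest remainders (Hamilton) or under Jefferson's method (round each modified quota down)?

Jefferson

Hamilton: Millford 9, Pinehurst 7, Fernley 9.
Jefferson: Millford 8, Pinehurst 7, Fernley 10.
Fernley gets 9 under Hamilton and 10 under Jefferson.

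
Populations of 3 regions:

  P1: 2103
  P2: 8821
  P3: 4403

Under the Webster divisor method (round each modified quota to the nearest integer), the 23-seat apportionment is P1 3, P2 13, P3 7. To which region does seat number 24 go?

Priority for the next seat is population ÷ (current seats + 0.5).
Priorities: P1 600.857, P2 653.407, P3 587.067.
Highest priority: P2.

P2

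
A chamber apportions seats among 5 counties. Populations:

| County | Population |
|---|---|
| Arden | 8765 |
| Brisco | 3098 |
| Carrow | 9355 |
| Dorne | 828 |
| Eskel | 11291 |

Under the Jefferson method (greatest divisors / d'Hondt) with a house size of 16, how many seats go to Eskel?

Standard divisor 33337/16 ≈ 2083.562; standard quotas: Arden 4.207, Brisco 1.487, Carrow 4.490, Dorne 0.397, Eskel 5.419.
Rounding down gives 4, 1, 4, 0, 5 = 14 seats, so the divisor must be adjusted.
With modified divisor 1800: modified quotas Arden 4.869, Brisco 1.721, Carrow 5.197, Dorne 0.460, Eskel 6.273.
Rounding down: Arden 4, Brisco 1, Carrow 5, Dorne 0, Eskel 6 (total 16).
Eskel receives 6.

6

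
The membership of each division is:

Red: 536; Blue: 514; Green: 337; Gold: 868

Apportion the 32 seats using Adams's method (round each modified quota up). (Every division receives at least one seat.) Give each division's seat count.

Standard divisor 2255/32 ≈ 70.469; standard quotas: Red 7.606, Blue 7.294, Green 4.782, Gold 12.318.
Rounding up gives 8, 8, 5, 13 = 34 seats, so the divisor must be adjusted.
With modified divisor 75: modified quotas Red 7.147, Blue 6.853, Green 4.493, Gold 11.573.
Rounding up: Red 8, Blue 7, Green 5, Gold 12 (total 32).

Red 8, Blue 7, Green 5, Gold 12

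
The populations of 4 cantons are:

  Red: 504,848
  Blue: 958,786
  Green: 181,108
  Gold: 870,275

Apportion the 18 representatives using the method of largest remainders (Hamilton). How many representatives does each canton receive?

Red 4, Blue 7, Green 1, Gold 6

Total 2515017; standard divisor 2515017/18 ≈ 139723.167.
Standard quotas: Red 3.6132, Blue 6.8620, Green 1.2962, Gold 6.2286.
Lower quotas: Red 3, Blue 6, Green 1, Gold 6 (sum 16, leaving 2 seats).
Remainders in descending order: Blue 0.8620, Red 0.6132, Green 0.2962, Gold 0.2286.
Largest remainders: Blue, Red receive the extra seats.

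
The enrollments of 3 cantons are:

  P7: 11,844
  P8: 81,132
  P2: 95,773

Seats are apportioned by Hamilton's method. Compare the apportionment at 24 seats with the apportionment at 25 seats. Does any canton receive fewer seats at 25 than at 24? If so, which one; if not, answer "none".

At 24 seats: P7 2, P8 10, P2 12.
At 25 seats: P7 1, P8 11, P2 13.
P7 drops from 2 to 1.

P7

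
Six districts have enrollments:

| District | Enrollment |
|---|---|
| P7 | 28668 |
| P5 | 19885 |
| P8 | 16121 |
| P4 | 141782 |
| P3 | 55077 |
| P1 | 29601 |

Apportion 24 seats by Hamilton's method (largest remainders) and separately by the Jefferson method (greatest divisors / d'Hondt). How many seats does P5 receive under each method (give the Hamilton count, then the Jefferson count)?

Hamilton: P7 2, P5 2, P8 1, P4 12, P3 5, P1 2.
Jefferson: P7 2, P5 1, P8 1, P4 13, P3 5, P1 2.
P5 gets 2 under Hamilton and 1 under Jefferson.

2 and 1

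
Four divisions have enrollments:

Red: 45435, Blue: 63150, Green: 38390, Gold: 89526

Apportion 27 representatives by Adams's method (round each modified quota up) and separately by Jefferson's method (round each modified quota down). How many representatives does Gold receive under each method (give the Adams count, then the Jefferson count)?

10 and 11

Adams: Red 5, Blue 7, Green 5, Gold 10.
Jefferson: Red 5, Blue 7, Green 4, Gold 11.
Gold gets 10 under Adams and 11 under Jefferson.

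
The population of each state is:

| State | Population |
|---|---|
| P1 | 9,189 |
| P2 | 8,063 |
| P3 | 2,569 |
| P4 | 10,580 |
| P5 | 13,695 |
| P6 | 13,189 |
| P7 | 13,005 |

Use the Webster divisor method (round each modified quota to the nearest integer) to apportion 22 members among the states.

Standard divisor 70290/22 ≈ 3195; standard quotas: P1 2.876, P2 2.524, P3 0.804, P4 3.311, P5 4.286, P6 4.128, P7 4.070.
Rounding to the nearest integer gives P1 3, P2 3, P3 1, P4 3, P5 4, P6 4, P7 4 — total 22, matching the house size, so no adjustment is needed.

P1: 3, P2: 3, P3: 1, P4: 3, P5: 4, P6: 4, P7: 4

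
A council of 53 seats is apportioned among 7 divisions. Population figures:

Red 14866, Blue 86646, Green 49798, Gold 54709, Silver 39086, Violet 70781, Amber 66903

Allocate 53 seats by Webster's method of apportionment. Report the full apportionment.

Standard divisor 382789/53 ≈ 7222.434; standard quotas: Red 2.058, Blue 11.997, Green 6.895, Gold 7.575, Silver 5.412, Violet 9.800, Amber 9.263.
Rounding to the nearest integer gives Red 2, Blue 12, Green 7, Gold 8, Silver 5, Violet 10, Amber 9 — total 53, matching the house size, so no adjustment is needed.

Red 2; Blue 12; Green 7; Gold 8; Silver 5; Violet 10; Amber 9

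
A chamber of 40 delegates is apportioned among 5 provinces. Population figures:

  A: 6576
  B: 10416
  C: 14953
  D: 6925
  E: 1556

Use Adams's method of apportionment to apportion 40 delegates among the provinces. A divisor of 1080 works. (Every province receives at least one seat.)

A: 7, B: 10, C: 14, D: 7, E: 2

With modified divisor 1080: modified quotas A 6.089, B 9.644, C 13.845, D 6.412, E 1.441.
Rounding up: A 7, B 10, C 14, D 7, E 2 (total 40).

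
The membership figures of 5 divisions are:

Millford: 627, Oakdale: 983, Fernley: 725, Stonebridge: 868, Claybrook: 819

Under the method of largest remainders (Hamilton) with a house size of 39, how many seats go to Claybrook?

Standard divisor: 4022 ÷ 39 ≈ 103.128.
Standard quotas: Millford 6.080, Oakdale 9.532, Fernley 7.030, Stonebridge 8.417, Claybrook 7.942.
Lower quotas: Millford 6, Oakdale 9, Fernley 7, Stonebridge 8, Claybrook 7 (sum 37, leaving 2 seats).
Remainders in descending order: Claybrook 0.942, Oakdale 0.532, Stonebridge 0.417, Millford 0.080, Fernley 0.030.
The surplus seats go to Claybrook, Oakdale.
Claybrook receives 8.

8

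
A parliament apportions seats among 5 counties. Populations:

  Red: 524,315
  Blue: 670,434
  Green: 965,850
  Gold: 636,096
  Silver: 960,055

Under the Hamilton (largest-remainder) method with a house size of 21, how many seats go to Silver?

5

Standard divisor: 3756750 ÷ 21 ≈ 178892.857.
Standard quotas: Red 2.9309, Blue 3.7477, Green 5.3990, Gold 3.5557, Silver 5.3666.
Lower quotas: Red 2, Blue 3, Green 5, Gold 3, Silver 5 (sum 18, leaving 3 seats).
Remainders in descending order: Red 0.9309, Blue 0.7477, Gold 0.5557, Green 0.3990, Silver 0.3666.
The surplus seats go to Red, Blue, Gold.
Silver receives 5.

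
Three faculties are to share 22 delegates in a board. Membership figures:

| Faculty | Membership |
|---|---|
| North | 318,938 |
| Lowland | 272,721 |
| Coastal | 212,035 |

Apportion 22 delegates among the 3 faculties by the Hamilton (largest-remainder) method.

North=9; Lowland=7; Coastal=6

Total 803694; standard divisor 803694/22 ≈ 36531.545.
Standard quotas: North 8.7305, Lowland 7.4654, Coastal 5.8042.
Lower quotas: North 8, Lowland 7, Coastal 5 (sum 20, leaving 2 seats).
Remainders in descending order: Coastal 0.8042, North 0.7305, Lowland 0.4654.
The surplus seats go to Coastal, North.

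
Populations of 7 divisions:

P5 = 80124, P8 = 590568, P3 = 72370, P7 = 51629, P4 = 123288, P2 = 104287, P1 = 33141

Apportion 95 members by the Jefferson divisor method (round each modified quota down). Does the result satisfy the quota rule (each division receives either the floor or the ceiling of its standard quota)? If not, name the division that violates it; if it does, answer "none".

Standard quotas: P5 7.212, P8 53.159, P3 6.514, P7 4.647, P4 11.097, P2 9.387, P1 2.983.
Jefferson allocation: P5 7, P8 55, P3 6, P7 4, P4 11, P2 9, P1 3.
P8 has quota 53.159 (lower 53, upper 54) but receives 55 — outside the quota interval.

P8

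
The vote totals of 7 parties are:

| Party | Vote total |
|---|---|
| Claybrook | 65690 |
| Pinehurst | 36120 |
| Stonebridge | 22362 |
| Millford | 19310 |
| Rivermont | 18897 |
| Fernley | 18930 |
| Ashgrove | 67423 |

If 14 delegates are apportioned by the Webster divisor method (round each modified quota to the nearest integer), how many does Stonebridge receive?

Standard divisor 248732/14 ≈ 17766.571; standard quotas: Claybrook 3.697, Pinehurst 2.033, Stonebridge 1.259, Millford 1.087, Rivermont 1.064, Fernley 1.065, Ashgrove 3.795.
Rounding to the nearest integer gives Claybrook 4, Pinehurst 2, Stonebridge 1, Millford 1, Rivermont 1, Fernley 1, Ashgrove 4 — total 14, matching the house size, so no adjustment is needed.
Stonebridge receives 1.

1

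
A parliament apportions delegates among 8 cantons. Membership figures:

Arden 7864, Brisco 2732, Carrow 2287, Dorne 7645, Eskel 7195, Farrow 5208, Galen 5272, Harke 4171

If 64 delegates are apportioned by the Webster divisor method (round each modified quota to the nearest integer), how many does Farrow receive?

8

Standard divisor 42374/64 ≈ 662.094; standard quotas: Arden 11.877, Brisco 4.126, Carrow 3.454, Dorne 11.547, Eskel 10.867, Farrow 7.866, Galen 7.963, Harke 6.300.
Rounding to the nearest integer gives Arden 12, Brisco 4, Carrow 3, Dorne 12, Eskel 11, Farrow 8, Galen 8, Harke 6 — total 64, matching the house size, so no adjustment is needed.
Farrow receives 8.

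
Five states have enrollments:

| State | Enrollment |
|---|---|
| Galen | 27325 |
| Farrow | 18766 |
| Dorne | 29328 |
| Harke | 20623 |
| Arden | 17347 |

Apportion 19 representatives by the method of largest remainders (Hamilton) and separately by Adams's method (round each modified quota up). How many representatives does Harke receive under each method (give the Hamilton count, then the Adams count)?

3 and 4

Hamilton: Galen 5, Farrow 3, Dorne 5, Harke 3, Arden 3.
Adams: Galen 4, Farrow 3, Dorne 5, Harke 4, Arden 3.
Harke gets 3 under Hamilton and 4 under Adams.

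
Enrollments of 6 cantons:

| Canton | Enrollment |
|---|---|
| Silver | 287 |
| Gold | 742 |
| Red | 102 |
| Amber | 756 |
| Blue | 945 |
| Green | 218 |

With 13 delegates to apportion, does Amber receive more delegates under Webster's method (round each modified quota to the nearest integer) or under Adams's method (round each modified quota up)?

Webster: Silver 1, Gold 3, Red 0, Amber 4, Blue 4, Green 1.
Adams: Silver 1, Gold 3, Red 1, Amber 3, Blue 4, Green 1.
Amber gets 4 under Webster and 3 under Adams.

Webster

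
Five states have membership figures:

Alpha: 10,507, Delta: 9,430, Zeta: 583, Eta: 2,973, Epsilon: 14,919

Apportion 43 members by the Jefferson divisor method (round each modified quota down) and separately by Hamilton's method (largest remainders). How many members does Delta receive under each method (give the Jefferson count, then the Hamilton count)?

11 and 10

Jefferson: Alpha 12, Delta 11, Zeta 0, Eta 3, Epsilon 17.
Hamilton: Alpha 12, Delta 10, Zeta 1, Eta 3, Epsilon 17.
Delta gets 11 under Jefferson and 10 under Hamilton.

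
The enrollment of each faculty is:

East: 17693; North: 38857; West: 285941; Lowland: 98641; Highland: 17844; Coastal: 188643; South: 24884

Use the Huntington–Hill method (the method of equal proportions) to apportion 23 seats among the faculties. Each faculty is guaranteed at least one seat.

East=1; North=1; West=10; Lowland=3; Highland=1; Coastal=6; South=1

With divisor 29625: modified quotas East 0.597, North 1.312, West 9.652, Lowland 3.330, Highland 0.602, Coastal 6.368, South 0.840.
Geometric-mean thresholds: East (min 1), North √(1·2)=1.414, West √(9·10)=9.487, Lowland √(3·4)=3.464, Highland (min 1), Coastal √(6·7)=6.481, South (min 1).
Each quota rounded against its threshold gives East 1, North 1, West 10, Lowland 3, Highland 1, Coastal 6, South 1 (total 23).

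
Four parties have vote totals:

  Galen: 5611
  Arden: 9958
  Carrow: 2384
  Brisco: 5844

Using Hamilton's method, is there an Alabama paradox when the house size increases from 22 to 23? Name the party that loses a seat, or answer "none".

none

At 22 seats: Galen 5, Arden 9, Carrow 2, Brisco 6.
At 23 seats: Galen 5, Arden 10, Carrow 2, Brisco 6.
No party's allocation decreased.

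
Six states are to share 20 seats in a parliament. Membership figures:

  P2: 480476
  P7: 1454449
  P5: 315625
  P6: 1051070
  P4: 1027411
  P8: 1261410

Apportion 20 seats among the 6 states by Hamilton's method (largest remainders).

P2 2, P7 5, P5 1, P6 4, P4 4, P8 4

Standard divisor: 5590441 ÷ 20 ≈ 279522.05.
Standard quotas: P2 1.7189, P7 5.2033, P5 1.1292, P6 3.7602, P4 3.6756, P8 4.5127.
Lower quotas: P2 1, P7 5, P5 1, P6 3, P4 3, P8 4 (sum 17, leaving 3 seats).
Remainders in descending order: P6 0.7602, P2 0.7189, P4 0.6756, P8 0.5127, P7 0.2033, P5 0.1292.
The surplus seats go to P6, P2, P4.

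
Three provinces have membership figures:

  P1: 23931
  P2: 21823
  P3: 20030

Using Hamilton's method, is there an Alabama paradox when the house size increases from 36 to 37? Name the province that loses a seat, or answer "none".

At 36 seats: P1 13, P2 12, P3 11.
At 37 seats: P1 14, P2 12, P3 11.
No province's allocation decreased.

none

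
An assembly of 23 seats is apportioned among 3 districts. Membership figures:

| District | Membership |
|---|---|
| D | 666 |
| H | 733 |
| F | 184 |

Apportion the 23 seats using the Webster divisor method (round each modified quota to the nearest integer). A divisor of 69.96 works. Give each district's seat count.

D 10, H 10, F 3

With modified divisor 69.96: modified quotas D 9.520, H 10.477, F 2.630.
Rounding to the nearest integer: D 10, H 10, F 3 (total 23).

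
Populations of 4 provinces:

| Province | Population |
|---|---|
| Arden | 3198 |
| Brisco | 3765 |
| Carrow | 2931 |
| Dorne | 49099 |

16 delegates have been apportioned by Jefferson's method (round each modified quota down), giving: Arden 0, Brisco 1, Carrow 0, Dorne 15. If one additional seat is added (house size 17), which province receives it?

Priority for the next seat is population ÷ (current seats + 1).
Priorities: Arden 3198.000, Brisco 1882.500, Carrow 2931.000, Dorne 3068.688.
Highest priority: Arden.

Arden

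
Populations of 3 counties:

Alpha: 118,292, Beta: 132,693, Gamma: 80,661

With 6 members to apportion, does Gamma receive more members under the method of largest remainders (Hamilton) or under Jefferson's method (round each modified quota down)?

Hamilton

Hamilton: Alpha 2, Beta 2, Gamma 2.
Jefferson: Alpha 2, Beta 3, Gamma 1.
Gamma gets 2 under Hamilton and 1 under Jefferson.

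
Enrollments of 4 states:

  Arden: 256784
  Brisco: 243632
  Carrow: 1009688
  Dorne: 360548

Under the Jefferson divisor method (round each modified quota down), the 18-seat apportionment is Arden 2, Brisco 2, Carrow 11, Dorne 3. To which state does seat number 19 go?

Priority for the next seat is population ÷ (current seats + 1).
Priorities: Arden 85594.667, Brisco 81210.667, Carrow 84140.667, Dorne 90137.000.
Highest priority: Dorne.

Dorne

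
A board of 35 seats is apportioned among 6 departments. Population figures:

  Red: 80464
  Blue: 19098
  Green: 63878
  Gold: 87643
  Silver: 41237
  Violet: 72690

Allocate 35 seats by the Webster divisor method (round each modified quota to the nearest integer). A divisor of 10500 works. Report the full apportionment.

With modified divisor 10500: modified quotas Red 7.663, Blue 1.819, Green 6.084, Gold 8.347, Silver 3.927, Violet 6.923.
Rounding to the nearest integer: Red 8, Blue 2, Green 6, Gold 8, Silver 4, Violet 7 (total 35).

Red: 8, Blue: 2, Green: 6, Gold: 8, Silver: 4, Violet: 7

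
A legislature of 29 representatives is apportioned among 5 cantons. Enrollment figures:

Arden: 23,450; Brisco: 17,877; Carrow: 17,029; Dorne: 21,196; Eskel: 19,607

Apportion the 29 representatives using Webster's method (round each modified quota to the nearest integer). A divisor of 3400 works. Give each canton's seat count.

Arden 7, Brisco 5, Carrow 5, Dorne 6, Eskel 6

With modified divisor 3400: modified quotas Arden 6.897, Brisco 5.258, Carrow 5.009, Dorne 6.234, Eskel 5.767.
Rounding to the nearest integer: Arden 7, Brisco 5, Carrow 5, Dorne 6, Eskel 6 (total 29).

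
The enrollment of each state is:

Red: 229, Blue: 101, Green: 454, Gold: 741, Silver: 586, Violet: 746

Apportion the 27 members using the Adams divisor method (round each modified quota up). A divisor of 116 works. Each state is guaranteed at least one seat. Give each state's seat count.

Red=2; Blue=1; Green=4; Gold=7; Silver=6; Violet=7

With modified divisor 116: modified quotas Red 1.974, Blue 0.871, Green 3.914, Gold 6.388, Silver 5.052, Violet 6.431.
Rounding up: Red 2, Blue 1, Green 4, Gold 7, Silver 6, Violet 7 (total 27).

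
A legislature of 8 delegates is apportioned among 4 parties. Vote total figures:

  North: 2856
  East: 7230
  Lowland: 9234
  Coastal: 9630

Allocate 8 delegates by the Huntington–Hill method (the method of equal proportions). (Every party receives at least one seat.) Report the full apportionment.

With divisor 3851: modified quotas North 0.742, East 1.877, Lowland 2.398, Coastal 2.501.
Geometric-mean thresholds: North (min 1), East √(1·2)=1.414, Lowland √(2·3)=2.449, Coastal √(2·3)=2.449.
Each quota rounded against its threshold gives North 1, East 2, Lowland 2, Coastal 3 (total 8).

North=1, East=2, Lowland=2, Coastal=3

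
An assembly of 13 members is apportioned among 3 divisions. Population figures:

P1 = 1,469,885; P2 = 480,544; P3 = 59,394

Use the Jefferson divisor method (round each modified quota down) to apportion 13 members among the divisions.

Standard divisor 2009823/13 ≈ 154601.769; standard quotas: P1 9.508, P2 3.108, P3 0.384.
Rounding down gives 9, 3, 0 = 12 seats, so the divisor must be adjusted.
With modified divisor 140300: modified quotas P1 10.477, P2 3.425, P3 0.423.
Rounding down: P1 10, P2 3, P3 0 (total 13).

P1: 10; P2: 3; P3: 0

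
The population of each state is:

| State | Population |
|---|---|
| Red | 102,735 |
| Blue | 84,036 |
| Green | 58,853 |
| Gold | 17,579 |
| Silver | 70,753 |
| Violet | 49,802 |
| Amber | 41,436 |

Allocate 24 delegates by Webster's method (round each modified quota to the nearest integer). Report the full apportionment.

Standard divisor 425194/24 ≈ 17716.417; standard quotas: Red 5.799, Blue 4.743, Green 3.322, Gold 0.992, Silver 3.994, Violet 2.811, Amber 2.339.
Rounding to the nearest integer gives Red 6, Blue 5, Green 3, Gold 1, Silver 4, Violet 3, Amber 2 — total 24, matching the house size, so no adjustment is needed.

Red: 6; Blue: 5; Green: 3; Gold: 1; Silver: 4; Violet: 3; Amber: 2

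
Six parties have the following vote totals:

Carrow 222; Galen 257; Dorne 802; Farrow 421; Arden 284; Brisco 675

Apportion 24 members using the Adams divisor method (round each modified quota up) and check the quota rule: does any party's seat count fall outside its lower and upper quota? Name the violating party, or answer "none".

none

Standard quotas: Carrow 2.002, Galen 2.318, Dorne 7.233, Farrow 3.797, Arden 2.561, Brisco 6.088.
Adams allocation: Carrow 2, Galen 2, Dorne 7, Farrow 4, Arden 3, Brisco 6.
Every allocation lies between the lower and upper quota.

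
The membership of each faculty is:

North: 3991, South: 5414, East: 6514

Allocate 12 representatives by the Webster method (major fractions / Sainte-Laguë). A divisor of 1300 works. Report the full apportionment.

North 3; South 4; East 5

With modified divisor 1300: modified quotas North 3.070, South 4.165, East 5.011.
Rounding to the nearest integer: North 3, South 4, East 5 (total 12).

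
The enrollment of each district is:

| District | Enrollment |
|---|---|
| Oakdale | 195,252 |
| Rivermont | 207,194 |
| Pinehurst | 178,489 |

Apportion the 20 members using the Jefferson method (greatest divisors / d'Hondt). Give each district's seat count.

Oakdale: 7; Rivermont: 7; Pinehurst: 6

Standard divisor 580935/20 ≈ 29046.75; standard quotas: Oakdale 6.722, Rivermont 7.133, Pinehurst 6.145.
Rounding down gives 6, 7, 6 = 19 seats, so the divisor must be adjusted.
With modified divisor 26900: modified quotas Oakdale 7.258, Rivermont 7.702, Pinehurst 6.635.
Rounding down: Oakdale 7, Rivermont 7, Pinehurst 6 (total 20).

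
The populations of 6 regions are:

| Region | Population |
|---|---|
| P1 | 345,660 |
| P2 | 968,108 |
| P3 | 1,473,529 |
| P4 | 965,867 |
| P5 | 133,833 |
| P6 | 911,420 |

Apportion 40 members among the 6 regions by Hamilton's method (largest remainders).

Total 4798417; standard divisor 4798417/40 ≈ 119960.425.
Standard quotas: P1 2.8815, P2 8.0702, P3 12.2835, P4 8.0515, P5 1.1156, P6 7.5977.
Lower quotas: P1 2, P2 8, P3 12, P4 8, P5 1, P6 7 (sum 38, leaving 2 seats).
Remainders in descending order: P1 0.8815, P6 0.5977, P3 0.2835, P5 0.1156, P2 0.0702, P4 0.0515.
The surplus seats go to P1, P6.

P1: 3, P2: 8, P3: 12, P4: 8, P5: 1, P6: 8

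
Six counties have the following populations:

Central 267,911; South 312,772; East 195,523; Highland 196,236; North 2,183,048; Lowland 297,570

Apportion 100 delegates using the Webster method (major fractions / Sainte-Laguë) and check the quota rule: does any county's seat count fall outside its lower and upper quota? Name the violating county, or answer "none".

North

Standard quotas: Central 7.759, South 9.058, East 5.662, Highland 5.683, North 63.221, Lowland 8.618.
Webster allocation: Central 8, South 9, East 6, Highland 6, North 62, Lowland 9.
North has quota 63.221 (lower 63, upper 64) but receives 62 — outside the quota interval.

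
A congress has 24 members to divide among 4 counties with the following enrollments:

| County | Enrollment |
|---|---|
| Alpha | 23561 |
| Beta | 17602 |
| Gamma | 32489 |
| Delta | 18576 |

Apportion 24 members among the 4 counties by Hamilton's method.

Alpha 6, Beta 5, Gamma 8, Delta 5

The standard divisor is 92228/24 ≈ 3842.833.
Standard quotas: Alpha 6.1312, Beta 4.5805, Gamma 8.4544, Delta 4.8339.
Lower quotas: Alpha 6, Beta 4, Gamma 8, Delta 4 (sum 22, leaving 2 seats).
Remainders in descending order: Delta 0.8339, Beta 0.5805, Gamma 0.4544, Alpha 0.1312.
The surplus seats go to Delta, Beta.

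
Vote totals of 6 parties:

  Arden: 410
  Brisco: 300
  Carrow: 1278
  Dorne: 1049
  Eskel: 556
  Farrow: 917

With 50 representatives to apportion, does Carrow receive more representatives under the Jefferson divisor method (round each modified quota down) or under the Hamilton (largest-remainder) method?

Jefferson

Jefferson: Arden 4, Brisco 3, Carrow 15, Dorne 12, Eskel 6, Farrow 10.
Hamilton: Arden 5, Brisco 3, Carrow 14, Dorne 12, Eskel 6, Farrow 10.
Carrow gets 15 under Jefferson and 14 under Hamilton.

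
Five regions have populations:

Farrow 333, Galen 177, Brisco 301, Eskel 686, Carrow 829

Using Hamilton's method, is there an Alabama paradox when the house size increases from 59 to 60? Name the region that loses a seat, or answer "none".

Galen

At 59 seats: Farrow 8, Galen 5, Brisco 8, Eskel 17, Carrow 21.
At 60 seats: Farrow 9, Galen 4, Brisco 8, Eskel 18, Carrow 21.
Galen drops from 5 to 4.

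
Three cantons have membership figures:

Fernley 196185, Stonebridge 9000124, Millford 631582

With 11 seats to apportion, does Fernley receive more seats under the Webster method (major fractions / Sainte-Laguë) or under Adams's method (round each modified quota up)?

Webster: Fernley 0, Stonebridge 10, Millford 1.
Adams: Fernley 1, Stonebridge 9, Millford 1.
Fernley gets 0 under Webster and 1 under Adams.

Adams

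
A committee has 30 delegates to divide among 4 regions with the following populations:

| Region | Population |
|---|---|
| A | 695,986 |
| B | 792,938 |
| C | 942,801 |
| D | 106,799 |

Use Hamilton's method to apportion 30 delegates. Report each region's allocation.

Total 2538524; standard divisor 2538524/30 ≈ 84617.467.
Standard quotas: A 8.2251, B 9.3709, C 11.1419, D 1.2621.
Lower quotas: A 8, B 9, C 11, D 1 (sum 29, leaving 1 seat).
Remainders in descending order: B 0.3709, D 0.2621, A 0.2251, C 0.1419.
Largest remainder: B receives the extra seat.

A=8, B=10, C=11, D=1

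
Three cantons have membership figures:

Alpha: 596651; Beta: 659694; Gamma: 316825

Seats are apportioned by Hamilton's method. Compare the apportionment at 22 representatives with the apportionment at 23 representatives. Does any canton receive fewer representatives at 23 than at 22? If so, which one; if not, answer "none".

At 22 seats: Alpha 8, Beta 9, Gamma 5.
At 23 seats: Alpha 9, Beta 10, Gamma 4.
Gamma drops from 5 to 4.

Gamma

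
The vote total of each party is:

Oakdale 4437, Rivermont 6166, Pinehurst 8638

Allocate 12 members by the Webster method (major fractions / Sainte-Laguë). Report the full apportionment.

Oakdale 3, Rivermont 4, Pinehurst 5

Standard divisor 19241/12 ≈ 1603.417; standard quotas: Oakdale 2.767, Rivermont 3.846, Pinehurst 5.387.
Rounding to the nearest integer gives Oakdale 3, Rivermont 4, Pinehurst 5 — total 12, matching the house size, so no adjustment is needed.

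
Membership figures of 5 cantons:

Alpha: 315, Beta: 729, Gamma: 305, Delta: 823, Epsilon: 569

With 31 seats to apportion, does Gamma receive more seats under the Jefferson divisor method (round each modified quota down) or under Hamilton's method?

Jefferson: Alpha 3, Beta 8, Gamma 3, Delta 10, Epsilon 7.
Hamilton: Alpha 4, Beta 8, Gamma 4, Delta 9, Epsilon 6.
Gamma gets 3 under Jefferson and 4 under Hamilton.

Hamilton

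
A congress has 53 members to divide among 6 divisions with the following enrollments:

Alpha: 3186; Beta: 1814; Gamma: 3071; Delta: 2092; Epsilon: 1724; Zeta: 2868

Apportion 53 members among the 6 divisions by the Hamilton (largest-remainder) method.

Alpha 11, Beta 7, Gamma 11, Delta 8, Epsilon 6, Zeta 10

Standard divisor: 14755 ÷ 53 ≈ 278.396.
Standard quotas: Alpha 11.444, Beta 6.516, Gamma 11.031, Delta 7.514, Epsilon 6.193, Zeta 10.302.
Lower quotas: Alpha 11, Beta 6, Gamma 11, Delta 7, Epsilon 6, Zeta 10 (sum 51, leaving 2 seats).
Remainders in descending order: Beta 0.516, Delta 0.514, Alpha 0.444, Zeta 0.302, Epsilon 0.193, Gamma 0.031.
Largest remainders: Beta, Delta receive the extra seats.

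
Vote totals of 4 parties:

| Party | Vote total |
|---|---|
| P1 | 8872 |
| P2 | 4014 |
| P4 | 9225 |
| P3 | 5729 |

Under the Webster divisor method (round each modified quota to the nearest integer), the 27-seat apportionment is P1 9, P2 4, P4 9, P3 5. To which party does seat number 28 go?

Priority for the next seat is population ÷ (current seats + 0.5).
Priorities: P1 933.895, P2 892.000, P4 971.053, P3 1041.636.
Highest priority: P3.

P3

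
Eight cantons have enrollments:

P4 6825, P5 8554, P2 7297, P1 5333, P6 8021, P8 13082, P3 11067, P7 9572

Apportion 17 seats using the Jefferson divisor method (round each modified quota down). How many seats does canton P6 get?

Standard divisor 69751/17 ≈ 4103; standard quotas: P4 1.663, P5 2.085, P2 1.778, P1 1.300, P6 1.955, P8 3.188, P3 2.697, P7 2.333.
Rounding down gives 1, 2, 1, 1, 1, 3, 2, 2 = 13 seats, so the divisor must be adjusted.
With modified divisor 3300: modified quotas P4 2.068, P5 2.592, P2 2.211, P1 1.616, P6 2.431, P8 3.964, P3 3.354, P7 2.901.
Rounding down: P4 2, P5 2, P2 2, P1 1, P6 2, P8 3, P3 3, P7 2 (total 17).
P6 receives 2.

2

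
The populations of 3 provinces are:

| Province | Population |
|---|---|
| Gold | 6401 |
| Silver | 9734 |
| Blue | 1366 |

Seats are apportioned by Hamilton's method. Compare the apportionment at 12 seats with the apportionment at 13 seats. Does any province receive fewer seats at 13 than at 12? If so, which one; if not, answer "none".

At 12 seats: Gold 4, Silver 7, Blue 1.
At 13 seats: Gold 5, Silver 7, Blue 1.
No province's allocation decreased.

none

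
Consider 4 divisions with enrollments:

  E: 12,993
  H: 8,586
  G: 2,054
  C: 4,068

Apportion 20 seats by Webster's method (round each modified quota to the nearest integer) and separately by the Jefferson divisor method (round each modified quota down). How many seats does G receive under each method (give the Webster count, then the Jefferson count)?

2 and 1

Webster: E 9, H 6, G 2, C 3.
Jefferson: E 10, H 6, G 1, C 3.
G gets 2 under Webster and 1 under Jefferson.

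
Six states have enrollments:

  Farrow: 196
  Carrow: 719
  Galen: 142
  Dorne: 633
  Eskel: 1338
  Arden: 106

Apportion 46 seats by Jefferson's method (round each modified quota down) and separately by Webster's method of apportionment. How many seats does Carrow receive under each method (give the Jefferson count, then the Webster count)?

11 and 10

Jefferson: Farrow 3, Carrow 11, Galen 2, Dorne 9, Eskel 20, Arden 1.
Webster: Farrow 3, Carrow 10, Galen 2, Dorne 9, Eskel 20, Arden 2.
Carrow gets 11 under Jefferson and 10 under Webster.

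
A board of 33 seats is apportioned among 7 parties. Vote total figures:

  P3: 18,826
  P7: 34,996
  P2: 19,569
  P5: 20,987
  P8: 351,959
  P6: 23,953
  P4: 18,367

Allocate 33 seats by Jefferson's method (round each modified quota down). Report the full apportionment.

Standard divisor 488657/33 ≈ 14807.788; standard quotas: P3 1.271, P7 2.363, P2 1.322, P5 1.417, P8 23.769, P6 1.618, P4 1.240.
Rounding down gives 1, 2, 1, 1, 23, 1, 1 = 30 seats, so the divisor must be adjusted.
With modified divisor 13300: modified quotas P3 1.415, P7 2.631, P2 1.471, P5 1.578, P8 26.463, P6 1.801, P4 1.381.
Rounding down: P3 1, P7 2, P2 1, P5 1, P8 26, P6 1, P4 1 (total 33).

P3: 1, P7: 2, P2: 1, P5: 1, P8: 26, P6: 1, P4: 1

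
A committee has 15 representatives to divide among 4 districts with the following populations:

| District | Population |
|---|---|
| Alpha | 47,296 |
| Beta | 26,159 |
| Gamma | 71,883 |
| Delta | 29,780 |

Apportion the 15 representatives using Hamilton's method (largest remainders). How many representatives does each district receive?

Alpha 4; Beta 2; Gamma 6; Delta 3

Standard divisor: 175118 ÷ 15 ≈ 11674.533.
Standard quotas: Alpha 4.0512, Beta 2.2407, Gamma 6.1572, Delta 2.5509.
Lower quotas: Alpha 4, Beta 2, Gamma 6, Delta 2 (sum 14, leaving 1 seat).
Remainders in descending order: Delta 0.5509, Beta 0.2407, Gamma 0.1572, Alpha 0.0512.
Largest remainder: Delta receives the extra seat.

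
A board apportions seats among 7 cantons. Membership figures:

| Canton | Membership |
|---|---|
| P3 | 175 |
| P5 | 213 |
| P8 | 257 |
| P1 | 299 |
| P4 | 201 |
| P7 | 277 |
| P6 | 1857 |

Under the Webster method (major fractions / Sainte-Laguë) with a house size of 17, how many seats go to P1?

2

Standard divisor 3279/17 ≈ 192.882; standard quotas: P3 0.907, P5 1.104, P8 1.332, P1 1.550, P4 1.042, P7 1.436, P6 9.628.
Rounding to the nearest integer gives P3 1, P5 1, P8 1, P1 2, P4 1, P7 1, P6 10 — total 17, matching the house size, so no adjustment is needed.
P1 receives 2.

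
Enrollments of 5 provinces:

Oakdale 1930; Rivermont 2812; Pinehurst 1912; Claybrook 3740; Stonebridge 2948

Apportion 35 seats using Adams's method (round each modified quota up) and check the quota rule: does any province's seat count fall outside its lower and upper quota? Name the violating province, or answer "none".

none

Standard quotas: Oakdale 5.063, Rivermont 7.377, Pinehurst 5.016, Claybrook 9.811, Stonebridge 7.733.
Adams allocation: Oakdale 5, Rivermont 7, Pinehurst 5, Claybrook 10, Stonebridge 8.
Every allocation lies between the lower and upper quota.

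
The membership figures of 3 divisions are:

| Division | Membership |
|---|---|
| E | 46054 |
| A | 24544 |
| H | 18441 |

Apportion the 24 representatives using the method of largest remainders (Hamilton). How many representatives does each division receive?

The standard divisor is 89039/24 ≈ 3709.958.
Standard quotas: E 12.4136, A 6.6157, H 4.9707.
Lower quotas: E 12, A 6, H 4 (sum 22, leaving 2 seats).
Remainders in descending order: H 0.9707, A 0.6157, E 0.4136.
The surplus seats go to H, A.

E 12, A 7, H 5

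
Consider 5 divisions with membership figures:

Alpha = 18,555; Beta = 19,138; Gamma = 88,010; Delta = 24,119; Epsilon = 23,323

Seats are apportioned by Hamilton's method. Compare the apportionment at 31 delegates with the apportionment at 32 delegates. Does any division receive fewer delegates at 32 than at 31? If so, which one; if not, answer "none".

At 31 seats: Alpha 3, Beta 4, Gamma 16, Delta 4, Epsilon 4.
At 32 seats: Alpha 3, Beta 4, Gamma 16, Delta 5, Epsilon 4.
No division's allocation decreased.

none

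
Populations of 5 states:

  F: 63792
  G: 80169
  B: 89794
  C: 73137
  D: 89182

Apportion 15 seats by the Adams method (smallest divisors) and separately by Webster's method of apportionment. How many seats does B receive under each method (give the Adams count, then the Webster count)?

Adams: F 3, G 3, B 3, C 3, D 3.
Webster: F 2, G 3, B 4, C 3, D 3.
B gets 3 under Adams and 4 under Webster.

3 and 4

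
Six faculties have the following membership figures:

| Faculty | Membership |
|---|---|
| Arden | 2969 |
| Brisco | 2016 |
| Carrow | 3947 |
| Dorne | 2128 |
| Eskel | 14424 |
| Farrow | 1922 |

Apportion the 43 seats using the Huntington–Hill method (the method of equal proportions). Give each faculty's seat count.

Arden 5; Brisco 3; Carrow 6; Dorne 3; Eskel 23; Farrow 3

With divisor 628: modified quotas Arden 4.728, Brisco 3.210, Carrow 6.285, Dorne 3.389, Eskel 22.968, Farrow 3.061.
Geometric-mean thresholds: Arden √(4·5)=4.472, Brisco √(3·4)=3.464, Carrow √(6·7)=6.481, Dorne √(3·4)=3.464, Eskel √(22·23)=22.494, Farrow √(3·4)=3.464.
Each quota rounded against its threshold gives Arden 5, Brisco 3, Carrow 6, Dorne 3, Eskel 23, Farrow 3 (total 43).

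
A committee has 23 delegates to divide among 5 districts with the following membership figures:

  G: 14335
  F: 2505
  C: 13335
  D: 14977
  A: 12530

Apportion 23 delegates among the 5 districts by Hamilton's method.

G: 6; F: 1; C: 5; D: 6; A: 5

Total 57682; standard divisor 57682/23 ≈ 2507.913.
Standard quotas: G 5.7159, F 0.9988, C 5.3172, D 5.9719, A 4.9962.
Lower quotas: G 5, F 0, C 5, D 5, A 4 (sum 19, leaving 4 seats).
Remainders in descending order: F 0.9988, A 0.9962, D 0.9719, G 0.7159, C 0.3172.
Largest remainders: F, A, D, G receive the extra seats.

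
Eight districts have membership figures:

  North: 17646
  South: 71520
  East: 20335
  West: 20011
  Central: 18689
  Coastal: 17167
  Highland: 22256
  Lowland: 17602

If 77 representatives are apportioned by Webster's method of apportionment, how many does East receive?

8

Standard divisor 205226/77 ≈ 2665.273; standard quotas: North 6.621, South 26.834, East 7.630, West 7.508, Central 7.012, Coastal 6.441, Highland 8.350, Lowland 6.604.
Rounding to the nearest integer gives 7, 27, 8, 8, 7, 6, 8, 7 = 78 seats, so the divisor must be adjusted.
With modified divisor 2680: modified quotas North 6.584, South 26.687, East 7.588, West 7.467, Central 6.974, Coastal 6.406, Highland 8.304, Lowland 6.568.
Rounding to the nearest integer: North 7, South 27, East 8, West 7, Central 7, Coastal 6, Highland 8, Lowland 7 (total 77).
East receives 8.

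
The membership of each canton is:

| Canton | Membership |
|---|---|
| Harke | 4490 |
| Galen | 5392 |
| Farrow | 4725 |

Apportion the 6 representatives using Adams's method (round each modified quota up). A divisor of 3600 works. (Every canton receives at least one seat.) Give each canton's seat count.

Harke=2; Galen=2; Farrow=2

With modified divisor 3600: modified quotas Harke 1.247, Galen 1.498, Farrow 1.312.
Rounding up: Harke 2, Galen 2, Farrow 2 (total 6).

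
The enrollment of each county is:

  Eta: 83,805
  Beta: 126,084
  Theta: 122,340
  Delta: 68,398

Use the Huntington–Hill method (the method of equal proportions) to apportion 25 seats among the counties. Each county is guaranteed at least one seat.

Eta: 5, Beta: 8, Theta: 8, Delta: 4

With divisor 15824: modified quotas Eta 5.296, Beta 7.968, Theta 7.731, Delta 4.322.
Geometric-mean thresholds: Eta √(5·6)=5.477, Beta √(7·8)=7.483, Theta √(7·8)=7.483, Delta √(4·5)=4.472.
Each quota rounded against its threshold gives Eta 5, Beta 8, Theta 8, Delta 4 (total 25).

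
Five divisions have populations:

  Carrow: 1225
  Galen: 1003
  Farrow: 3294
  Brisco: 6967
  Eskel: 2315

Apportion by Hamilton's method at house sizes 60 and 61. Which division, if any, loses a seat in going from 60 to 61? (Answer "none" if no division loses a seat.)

At 60 seats: Carrow 5, Galen 4, Farrow 13, Brisco 28, Eskel 10.
At 61 seats: Carrow 5, Galen 4, Farrow 14, Brisco 29, Eskel 9.
Eskel drops from 10 to 9.

Eskel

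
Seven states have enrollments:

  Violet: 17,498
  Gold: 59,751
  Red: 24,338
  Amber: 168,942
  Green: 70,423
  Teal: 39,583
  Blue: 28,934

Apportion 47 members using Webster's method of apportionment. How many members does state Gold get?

7

Standard divisor 409469/47 ≈ 8712.106; standard quotas: Violet 2.008, Gold 6.858, Red 2.794, Amber 19.392, Green 8.083, Teal 4.543, Blue 3.321.
Rounding to the nearest integer gives Violet 2, Gold 7, Red 3, Amber 19, Green 8, Teal 5, Blue 3 — total 47, matching the house size, so no adjustment is needed.
Gold receives 7.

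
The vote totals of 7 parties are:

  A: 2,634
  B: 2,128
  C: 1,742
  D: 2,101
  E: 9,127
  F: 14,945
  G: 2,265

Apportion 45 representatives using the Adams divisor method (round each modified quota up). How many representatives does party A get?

4

Standard divisor 34942/45 ≈ 776.489; standard quotas: A 3.392, B 2.741, C 2.243, D 2.706, E 11.754, F 19.247, G 2.917.
Rounding up gives 4, 3, 3, 3, 12, 20, 3 = 48 seats, so the divisor must be adjusted.
With modified divisor 850: modified quotas A 3.099, B 2.504, C 2.049, D 2.472, E 10.738, F 17.582, G 2.665.
Rounding up: A 4, B 3, C 3, D 3, E 11, F 18, G 3 (total 45).
A receives 4.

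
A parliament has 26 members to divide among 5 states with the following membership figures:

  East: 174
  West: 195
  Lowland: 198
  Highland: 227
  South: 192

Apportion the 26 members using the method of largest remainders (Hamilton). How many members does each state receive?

Total 986; standard divisor 986/26 ≈ 37.923.
Standard quotas: East 4.588, West 5.142, Lowland 5.221, Highland 5.986, South 5.063.
Lower quotas: East 4, West 5, Lowland 5, Highland 5, South 5 (sum 24, leaving 2 seats).
Remainders in descending order: Highland 0.986, East 0.588, Lowland 0.221, West 0.142, South 0.063.
The surplus seats go to Highland, East.

East 5; West 5; Lowland 5; Highland 6; South 5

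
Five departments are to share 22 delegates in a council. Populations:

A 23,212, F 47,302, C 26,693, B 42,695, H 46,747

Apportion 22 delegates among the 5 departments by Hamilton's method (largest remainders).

Total 186649; standard divisor 186649/22 ≈ 8484.045.
Standard quotas: A 2.7360, F 5.5754, C 3.1463, B 5.0324, H 5.5100.
Lower quotas: A 2, F 5, C 3, B 5, H 5 (sum 20, leaving 2 seats).
Remainders in descending order: A 0.7360, F 0.5754, H 0.5100, C 0.1463, B 0.0324.
The surplus seats go to A, F.

A=3; F=6; C=3; B=5; H=5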